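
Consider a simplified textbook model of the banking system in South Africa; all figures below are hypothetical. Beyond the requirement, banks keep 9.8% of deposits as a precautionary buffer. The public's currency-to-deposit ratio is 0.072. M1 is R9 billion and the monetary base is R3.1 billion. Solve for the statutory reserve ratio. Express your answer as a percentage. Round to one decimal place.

19.9%

Using m = M/MB = 9/3.1 ≈ 2.903226. Since m = (1 + c)/(c + rr + e), the denominator satisfies c + rr + e = (1 + c)/m = (1 + 0.072) / 2.903226 ≈ 0.369244.
With c = 0.072 and e = 0.098, the statutory reserve ratio is 0.369244 − 0.072 − 0.098 = 0.199244.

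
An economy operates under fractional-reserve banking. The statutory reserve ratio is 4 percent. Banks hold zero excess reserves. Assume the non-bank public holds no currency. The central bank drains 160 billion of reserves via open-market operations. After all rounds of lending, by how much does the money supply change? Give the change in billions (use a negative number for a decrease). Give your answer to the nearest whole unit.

-4000 billion

The simple money multiplier is m = 1/rr = 1/0.04 = 25.
An open-market sale reduces the monetary base by 160 billion, so ΔM = m × ΔMB = 25 × (−160) = -4000 billion.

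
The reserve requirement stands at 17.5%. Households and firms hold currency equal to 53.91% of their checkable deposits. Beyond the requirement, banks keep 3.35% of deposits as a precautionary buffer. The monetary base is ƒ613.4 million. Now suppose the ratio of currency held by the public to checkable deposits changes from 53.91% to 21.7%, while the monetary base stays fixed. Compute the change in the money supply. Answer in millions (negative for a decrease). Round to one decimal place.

Initially m₁ = (1 + 0.5391) / (0.175 + 0.0335 + 0.5391) ≈ 2.05872, so M₁ = 2.05872 × 613.4 ≈ 1262.8188 million.
After the change m₂ = (1 + 0.217) / (0.175 + 0.0335 + 0.217) ≈ 2.86016, so M₂ = 2.86016 × 613.4 ≈ 1754.4221 million.
ΔM = M₂ − M₁ = 1754.4221 − 1262.8188 = 491.6033 million.

ƒ491.6 million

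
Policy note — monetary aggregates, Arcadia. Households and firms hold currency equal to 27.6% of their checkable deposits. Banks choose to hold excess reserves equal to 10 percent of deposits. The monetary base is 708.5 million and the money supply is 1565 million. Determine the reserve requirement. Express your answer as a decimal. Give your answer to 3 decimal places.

Using m = M/MB = 1565/708.5 ≈ 2.208892. Since m = (1 + c)/(c + rr + e), the denominator satisfies c + rr + e = (1 + c)/m = (1 + 0.276) / 2.208892 ≈ 0.577665.
With c = 0.276 and e = 0.1, the reserve requirement is 0.577665 − 0.276 − 0.1 = 0.201665.

0.202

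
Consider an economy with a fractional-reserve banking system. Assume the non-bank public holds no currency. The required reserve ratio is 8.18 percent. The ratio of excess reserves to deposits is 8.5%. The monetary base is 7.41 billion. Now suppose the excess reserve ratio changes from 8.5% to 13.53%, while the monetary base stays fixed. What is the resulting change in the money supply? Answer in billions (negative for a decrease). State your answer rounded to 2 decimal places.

Initially m₁ = 1 / (0.0818 + 0.085) ≈ 5.9952, so M₁ = 5.9952 × 7.41 ≈ 44.4244 billion.
After the change m₂ = 1 / (0.0818 + 0.1353) ≈ 4.6062, so M₂ = 4.6062 × 7.41 ≈ 34.1319 billion.
ΔM = M₂ − M₁ = 34.1319 − 44.4244 = -10.2925 billion.

-10.29 billion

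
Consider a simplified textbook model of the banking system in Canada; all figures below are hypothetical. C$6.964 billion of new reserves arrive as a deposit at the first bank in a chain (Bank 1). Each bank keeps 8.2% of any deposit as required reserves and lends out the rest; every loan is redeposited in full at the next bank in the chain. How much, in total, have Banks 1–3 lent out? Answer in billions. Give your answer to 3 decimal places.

Bank i lends (1 − rr)^i of the original deposit: Bank 1 lends 6.964·0.9180 ≈ 6.3930, Bank 2 lends 6.964·0.9180² ≈ 5.8687, and so on.
Summing a geometric series: total = 6.964·[0.9180·(1 − 0.9180^3) / (1 − 0.9180)] ≈ 17.6492 billion.

C$17.649 billion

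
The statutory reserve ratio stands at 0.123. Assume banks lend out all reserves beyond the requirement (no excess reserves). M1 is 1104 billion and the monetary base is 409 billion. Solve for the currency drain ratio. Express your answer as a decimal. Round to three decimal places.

0.393

Using m = M/MB = 1104/409 ≈ 2.699267. From m = (1 + c)/(c + rr + e), rearranging gives 1 + c = m·(c + rr + e), so c·(1 − m) = m·(rr + e) − 1.
Hence c = [m·(rr + e) − 1]/(1 − m) = [2.699267 × (0.123 + 0) − 1] / (1 − 2.699267) ≈ 0.393105.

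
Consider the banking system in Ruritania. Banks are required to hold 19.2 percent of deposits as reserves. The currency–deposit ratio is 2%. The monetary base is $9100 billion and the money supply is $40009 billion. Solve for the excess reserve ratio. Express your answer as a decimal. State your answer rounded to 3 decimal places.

Using m = M/MB = 40009/9100 ≈ 4.396593. Since m = (1 + c)/(c + rr + e), the denominator satisfies c + rr + e = (1 + c)/m = (1 + 0.02) / 4.396593 ≈ 0.231998.
With c = 0.02 and rr = 0.192, the excess reserve ratio is 0.231998 − 0.02 − 0.192 = 0.019998.

0.020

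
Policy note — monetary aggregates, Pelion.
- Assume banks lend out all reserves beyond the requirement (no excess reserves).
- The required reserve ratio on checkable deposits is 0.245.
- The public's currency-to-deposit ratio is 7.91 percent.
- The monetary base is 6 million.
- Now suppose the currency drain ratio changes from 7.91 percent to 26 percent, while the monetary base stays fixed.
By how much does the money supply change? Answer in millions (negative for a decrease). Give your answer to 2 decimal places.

-5.01 million

Initially m₁ = (1 + 0.0791) / (0.245 + 0.0791) ≈ 3.3295, so M₁ = 3.3295 × 6 = 19.977 million.
After the change m₂ = (1 + 0.26) / (0.245 + 0.26) ≈ 2.4950, so M₂ = 2.4950 × 6 = 14.97 million.
ΔM = M₂ − M₁ = 14.97 − 19.977 = -5.007 million.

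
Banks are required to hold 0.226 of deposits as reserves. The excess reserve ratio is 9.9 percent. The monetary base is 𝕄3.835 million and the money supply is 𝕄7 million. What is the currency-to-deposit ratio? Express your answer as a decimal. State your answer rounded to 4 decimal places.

Using m = M/MB = 7/3.835 ≈ 1.825293. From m = (1 + c)/(c + rr + e), rearranging gives 1 + c = m·(c + rr + e), so c·(1 − m) = m·(rr + e) − 1.
Hence c = [m·(rr + e) − 1]/(1 − m) = [1.825293 × (0.226 + 0.099) − 1] / (1 − 1.825293) ≈ 0.492891.

0.4929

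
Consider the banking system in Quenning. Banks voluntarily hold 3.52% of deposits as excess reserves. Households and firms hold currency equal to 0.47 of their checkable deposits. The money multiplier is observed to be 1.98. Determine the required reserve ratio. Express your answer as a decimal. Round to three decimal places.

Using m = 1.98. Since m = (1 + c)/(c + rr + e), the denominator satisfies c + rr + e = (1 + c)/m = (1 + 0.47) / 1.98 ≈ 0.742424.
With c = 0.47 and e = 0.0352, the required reserve ratio is 0.742424 − 0.47 − 0.0352 = 0.237224.

0.237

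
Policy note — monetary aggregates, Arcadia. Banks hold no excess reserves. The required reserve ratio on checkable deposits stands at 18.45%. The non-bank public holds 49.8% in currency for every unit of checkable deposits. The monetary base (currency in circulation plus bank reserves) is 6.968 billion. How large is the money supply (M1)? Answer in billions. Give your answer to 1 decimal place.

The money multiplier is m = (1 + c) / (rr + c) = (1 + 0.498) / (0.1845 + 0.498) ≈ 2.1949.
So M = m × MB = 2.1949 × 6.968 ≈ 15.2941 billion.

15.3 billion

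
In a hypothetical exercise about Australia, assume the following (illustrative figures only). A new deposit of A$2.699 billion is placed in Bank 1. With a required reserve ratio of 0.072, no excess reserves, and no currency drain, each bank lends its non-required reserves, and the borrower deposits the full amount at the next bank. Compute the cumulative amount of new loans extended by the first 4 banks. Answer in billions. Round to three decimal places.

A$8.988 billion

Bank i lends (1 − rr)^i of the original deposit: Bank 1 lends 2.699·0.9280 ≈ 2.5047, Bank 2 lends 2.699·0.9280² ≈ 2.3243, and so on.
Summing a geometric series: total = 2.699·[0.9280·(1 − 0.9280^4) / (1 − 0.9280)] ≈ 8.9877 billion.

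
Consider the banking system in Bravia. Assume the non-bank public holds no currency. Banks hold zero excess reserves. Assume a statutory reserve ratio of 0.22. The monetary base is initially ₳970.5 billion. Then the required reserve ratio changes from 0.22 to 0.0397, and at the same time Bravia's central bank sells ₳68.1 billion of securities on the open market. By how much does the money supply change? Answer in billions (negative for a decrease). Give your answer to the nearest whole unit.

Before: m₁ = 1 / (0.22) ≈ 4.5455, MB₁ = 970.5, so M₁ = 4.5455 × 970.5 ≈ 4411.4077 billion.
After: m₂ = 1 / (0.0397) ≈ 25.1889, MB₂ = 970.5 − 68.1 = 902.4, so M₂ = 25.1889 × 902.4 ≈ 22730.4634 billion.
ΔM = M₂ − M₁ = 22730.4634 − 4411.4077 = 18319.0557 billion.

₳18319 billion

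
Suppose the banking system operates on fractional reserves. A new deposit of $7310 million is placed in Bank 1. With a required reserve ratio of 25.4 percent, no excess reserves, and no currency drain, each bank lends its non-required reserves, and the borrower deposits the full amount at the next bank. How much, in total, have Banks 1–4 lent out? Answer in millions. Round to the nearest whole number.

$14820 million

Bank i lends (1 − rr)^i of the original deposit: Bank 1 lends 7310·0.7460 = 5453.2600, Bank 2 lends 7310·0.7460² ≈ 4068.1320, and so on.
Summing a geometric series: total = 7310·[0.7460·(1 − 0.7460^4) / (1 − 0.7460)] ≈ 14820.1989 million.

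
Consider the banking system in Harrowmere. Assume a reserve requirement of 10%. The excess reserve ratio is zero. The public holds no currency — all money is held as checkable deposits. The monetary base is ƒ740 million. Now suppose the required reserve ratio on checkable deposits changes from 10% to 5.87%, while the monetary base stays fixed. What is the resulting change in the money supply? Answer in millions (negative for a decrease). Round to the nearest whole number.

Initially m₁ = 1 / (0.1) = 10, so M₁ = 10 × 740 = 7400 million.
After the change m₂ = 1 / (0.0587) ≈ 17.0358, so M₂ = 17.0358 × 740 = 12606.492 million.
ΔM = M₂ − M₁ = 12606.492 − 7400 = 5206.492 million.

ƒ5206 million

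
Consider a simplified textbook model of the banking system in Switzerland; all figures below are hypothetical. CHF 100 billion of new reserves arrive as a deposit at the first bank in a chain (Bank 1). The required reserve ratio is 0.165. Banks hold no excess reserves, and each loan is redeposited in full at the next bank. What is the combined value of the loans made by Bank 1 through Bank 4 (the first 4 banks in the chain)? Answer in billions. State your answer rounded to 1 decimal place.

CHF 260.1 billion

Bank i lends (1 − rr)^i of the original deposit: Bank 1 lends 100·0.8350 = 83.5000, Bank 2 lends 100·0.8350² = 69.7225, and so on.
Summing a geometric series: total = 100·[0.8350·(1 − 0.8350^4) / (1 − 0.8350)] ≈ 260.0531 billion.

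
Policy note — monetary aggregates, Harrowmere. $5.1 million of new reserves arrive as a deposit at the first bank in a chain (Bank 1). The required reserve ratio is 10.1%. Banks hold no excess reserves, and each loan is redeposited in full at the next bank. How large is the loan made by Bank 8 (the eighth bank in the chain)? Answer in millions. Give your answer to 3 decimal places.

Each bank lends a fraction (1 − rr) = 0.8990 of the deposit it receives, so Bank 8 receives 5.1·0.8990^7 and lends 5.1·0.8990^8 ≈ 2.1759 million.

$2.176 million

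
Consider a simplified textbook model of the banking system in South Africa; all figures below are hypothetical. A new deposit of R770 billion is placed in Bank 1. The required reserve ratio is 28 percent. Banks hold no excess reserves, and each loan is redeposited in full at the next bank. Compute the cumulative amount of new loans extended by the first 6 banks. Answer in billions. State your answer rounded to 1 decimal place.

Bank i lends (1 − rr)^i of the original deposit: Bank 1 lends 770·0.7200 = 554.4000, Bank 2 lends 770·0.7200² = 399.1680, and so on.
Summing a geometric series: total = 770·[0.7200·(1 − 0.7200^6) / (1 − 0.7200)] ≈ 1704.1581 billion.

R1704.2 billion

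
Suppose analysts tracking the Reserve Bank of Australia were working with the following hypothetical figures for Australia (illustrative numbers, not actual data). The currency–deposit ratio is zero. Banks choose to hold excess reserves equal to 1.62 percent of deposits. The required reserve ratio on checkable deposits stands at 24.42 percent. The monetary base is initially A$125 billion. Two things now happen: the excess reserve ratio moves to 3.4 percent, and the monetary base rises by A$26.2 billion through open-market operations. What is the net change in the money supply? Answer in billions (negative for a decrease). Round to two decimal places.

A$63.46 billion

Before: m₁ = 1 / (0.2442 + 0.0162) ≈ 3.840246, MB₁ = 125, so M₁ = 3.840246 × 125 ≈ 480.0308 billion.
After: m₂ = 1 / (0.2442 + 0.034) ≈ 3.594536, MB₂ = 125 + 26.2 = 151.2, so M₂ = 3.594536 × 151.2 ≈ 543.4938 billion.
ΔM = M₂ − M₁ = 543.4938 − 480.0308 = 63.463 billion.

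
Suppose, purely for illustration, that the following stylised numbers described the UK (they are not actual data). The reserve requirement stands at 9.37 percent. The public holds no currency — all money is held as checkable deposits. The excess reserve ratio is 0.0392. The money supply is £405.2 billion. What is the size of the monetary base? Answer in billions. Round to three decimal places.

£53.851 billion

The money multiplier is m = 1 / (rr + e) = 1 / (0.0937 + 0.0392) ≈ 7.5244545.
MB = M / m = 405.2 / 7.5244545 ≈ 53.8511 billion.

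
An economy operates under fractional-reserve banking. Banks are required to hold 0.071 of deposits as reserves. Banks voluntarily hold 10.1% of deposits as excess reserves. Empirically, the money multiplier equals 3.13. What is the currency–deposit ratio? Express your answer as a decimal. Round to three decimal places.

Using m = 3.13. From m = (1 + c)/(c + rr + e), rearranging gives 1 + c = m·(c + rr + e), so c·(1 − m) = m·(rr + e) − 1.
Hence c = [m·(rr + e) − 1]/(1 − m) = [3.13 × (0.071 + 0.101) − 1] / (1 − 3.13) ≈ 0.216732.

0.217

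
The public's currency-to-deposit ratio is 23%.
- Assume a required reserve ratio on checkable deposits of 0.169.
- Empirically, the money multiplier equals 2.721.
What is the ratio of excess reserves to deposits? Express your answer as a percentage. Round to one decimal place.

Using m = 2.721. Since m = (1 + c)/(c + rr + e), the denominator satisfies c + rr + e = (1 + c)/m = (1 + 0.23) / 2.721 ≈ 0.452040.
With c = 0.23 and rr = 0.169, the ratio of excess reserves to deposits is 0.452040 − 0.23 − 0.169 = 0.05304.

5.3%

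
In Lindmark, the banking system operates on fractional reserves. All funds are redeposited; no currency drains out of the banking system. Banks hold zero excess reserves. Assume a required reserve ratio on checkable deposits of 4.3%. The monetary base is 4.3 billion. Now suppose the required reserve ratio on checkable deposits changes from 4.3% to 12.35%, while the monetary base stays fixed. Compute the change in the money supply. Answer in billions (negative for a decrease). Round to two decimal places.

Initially m₁ = 1 / (0.043) ≈ 23.2558, so M₁ = 23.2558 × 4.3 ≈ 99.9999 billion.
After the change m₂ = 1 / (0.1235) ≈ 8.0972, so M₂ = 8.0972 × 4.3 ≈ 34.818 billion.
ΔM = M₂ − M₁ = 34.818 − 99.9999 = -65.1819 billion.

-65.18 billion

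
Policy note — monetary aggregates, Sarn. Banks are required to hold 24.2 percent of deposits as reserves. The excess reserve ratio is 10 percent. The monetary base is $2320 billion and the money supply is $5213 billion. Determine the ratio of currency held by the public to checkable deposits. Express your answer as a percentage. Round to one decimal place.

Using m = M/MB = 5213/2320 ≈ 2.246983. From m = (1 + c)/(c + rr + e), rearranging gives 1 + c = m·(c + rr + e), so c·(1 − m) = m·(rr + e) − 1.
Hence c = [m·(rr + e) − 1]/(1 − m) = [2.246983 × (0.242 + 0.1) − 1] / (1 − 2.246983) ≈ 0.185674.

18.6%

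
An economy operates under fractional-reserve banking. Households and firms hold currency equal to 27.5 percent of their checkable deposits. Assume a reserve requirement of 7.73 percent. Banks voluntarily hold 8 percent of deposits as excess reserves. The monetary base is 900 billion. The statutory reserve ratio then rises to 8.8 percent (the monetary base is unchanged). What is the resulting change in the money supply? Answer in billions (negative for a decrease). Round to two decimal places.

-64.11 billion

Initially m₁ = (1 + 0.275) / (0.0773 + 0.08 + 0.275) ≈ 2.949341, so M₁ = 2.949341 × 900 = 2654.4069 billion.
After the change m₂ = (1 + 0.275) / (0.088 + 0.08 + 0.275) ≈ 2.878104, so M₂ = 2.878104 × 900 = 2590.2936 billion.
ΔM = M₂ − M₁ = 2590.2936 − 2654.4069 = -64.1133 billion.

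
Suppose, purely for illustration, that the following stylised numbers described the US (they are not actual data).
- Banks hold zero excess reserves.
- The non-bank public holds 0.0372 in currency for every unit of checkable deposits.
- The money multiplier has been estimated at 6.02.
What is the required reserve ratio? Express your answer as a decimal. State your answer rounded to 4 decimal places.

Using m = 6.02. Since m = (1 + c)/(c + rr + e), the denominator satisfies c + rr + e = (1 + c)/m = (1 + 0.0372) / 6.02 ≈ 0.172292.
With c = 0.0372 and e = 0, the required reserve ratio is 0.172292 − 0.0372 − 0 = 0.135092.

0.1351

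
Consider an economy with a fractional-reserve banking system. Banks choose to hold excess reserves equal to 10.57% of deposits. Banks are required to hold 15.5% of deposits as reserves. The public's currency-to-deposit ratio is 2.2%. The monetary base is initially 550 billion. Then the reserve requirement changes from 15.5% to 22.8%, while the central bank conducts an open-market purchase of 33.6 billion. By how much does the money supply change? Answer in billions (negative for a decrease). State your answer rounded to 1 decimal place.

-311.5 billion

Before: m₁ = (1 + 0.022) / (0.155 + 0.1057 + 0.022) ≈ 3.61514, MB₁ = 550, so M₁ = 3.61514 × 550 = 1988.327 billion.
After: m₂ = (1 + 0.022) / (0.228 + 0.1057 + 0.022) ≈ 2.87321, MB₂ = 550 + 33.6 = 583.6, so M₂ = 2.87321 × 583.6 ≈ 1676.8054 billion.
ΔM = M₂ − M₁ = 1676.8054 − 1988.327 = -311.5216 billion.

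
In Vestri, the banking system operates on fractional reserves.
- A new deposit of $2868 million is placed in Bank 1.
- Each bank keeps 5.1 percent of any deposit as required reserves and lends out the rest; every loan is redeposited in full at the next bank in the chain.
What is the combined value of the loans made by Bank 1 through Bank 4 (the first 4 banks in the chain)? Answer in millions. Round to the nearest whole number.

$10082 million

Bank i lends (1 − rr)^i of the original deposit: Bank 1 lends 2868·0.9490 = 2721.7320, Bank 2 lends 2868·0.9490² ≈ 2582.9237, and so on.
Summing a geometric series: total = 2868·[0.9490·(1 − 0.9490^4) / (1 − 0.9490)] ≈ 10082.0339 million.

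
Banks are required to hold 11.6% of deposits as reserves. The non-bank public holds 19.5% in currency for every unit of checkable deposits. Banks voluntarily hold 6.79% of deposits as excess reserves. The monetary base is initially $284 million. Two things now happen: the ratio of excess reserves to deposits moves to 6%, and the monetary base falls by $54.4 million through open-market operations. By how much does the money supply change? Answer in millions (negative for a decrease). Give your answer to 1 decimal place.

Before: m₁ = (1 + 0.195) / (0.116 + 0.0679 + 0.195) ≈ 3.15387, MB₁ = 284, so M₁ = 3.15387 × 284 ≈ 895.6991 million.
After: m₂ = (1 + 0.195) / (0.116 + 0.06 + 0.195) ≈ 3.22102, MB₂ = 284 − 54.4 = 229.6, so M₂ = 3.22102 × 229.6 ≈ 739.5462 million.
ΔM = M₂ − M₁ = 739.5462 − 895.6991 = -156.1529 million.

-156.2 million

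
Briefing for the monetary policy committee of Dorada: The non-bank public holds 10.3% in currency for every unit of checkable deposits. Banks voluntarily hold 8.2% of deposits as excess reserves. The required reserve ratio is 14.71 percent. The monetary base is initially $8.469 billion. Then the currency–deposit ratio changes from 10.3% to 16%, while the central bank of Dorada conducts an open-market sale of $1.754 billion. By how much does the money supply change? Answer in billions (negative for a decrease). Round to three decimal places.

Before: m₁ = (1 + 0.103) / (0.1471 + 0.082 + 0.103) ≈ 3.32129, MB₁ = 8.469, so M₁ = 3.32129 × 8.469 ≈ 28.128 billion.
After: m₂ = (1 + 0.16) / (0.1471 + 0.082 + 0.16) ≈ 2.98124, MB₂ = 8.469 − 1.754 = 6.715, so M₂ = 2.98124 × 6.715 ≈ 20.019 billion.
ΔM = M₂ − M₁ = 20.019 − 28.128 = -8.109 billion.

-8.109 billion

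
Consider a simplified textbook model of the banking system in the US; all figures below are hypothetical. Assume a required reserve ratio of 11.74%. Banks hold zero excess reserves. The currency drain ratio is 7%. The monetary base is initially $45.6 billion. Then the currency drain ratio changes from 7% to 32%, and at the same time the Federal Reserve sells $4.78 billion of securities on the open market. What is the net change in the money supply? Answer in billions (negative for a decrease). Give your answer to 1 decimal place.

-137.2 billion

Before: m₁ = (1 + 0.07) / (0.1174 + 0.07) ≈ 5.7097, MB₁ = 45.6, so M₁ = 5.7097 × 45.6 ≈ 260.3623 billion.
After: m₂ = (1 + 0.32) / (0.1174 + 0.32) ≈ 3.0178, MB₂ = 45.6 − 4.78 = 40.82, so M₂ = 3.0178 × 40.82 ≈ 123.1866 billion.
ΔM = M₂ − M₁ = 123.1866 − 260.3623 = -137.1757 billion.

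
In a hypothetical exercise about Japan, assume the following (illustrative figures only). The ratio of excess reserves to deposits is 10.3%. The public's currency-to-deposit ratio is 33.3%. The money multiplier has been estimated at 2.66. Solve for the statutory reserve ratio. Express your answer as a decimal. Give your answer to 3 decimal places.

0.065

Using m = 2.66. Since m = (1 + c)/(c + rr + e), the denominator satisfies c + rr + e = (1 + c)/m = (1 + 0.333) / 2.66 ≈ 0.501128.
With c = 0.333 and e = 0.103, the statutory reserve ratio is 0.501128 − 0.333 − 0.103 = 0.065128.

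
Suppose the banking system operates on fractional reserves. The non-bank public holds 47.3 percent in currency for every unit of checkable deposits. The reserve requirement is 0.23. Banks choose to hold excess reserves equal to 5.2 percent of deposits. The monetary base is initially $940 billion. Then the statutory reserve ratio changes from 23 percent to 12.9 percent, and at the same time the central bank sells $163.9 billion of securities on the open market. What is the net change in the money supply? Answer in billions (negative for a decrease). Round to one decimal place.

-85.9 billion

Before: m₁ = (1 + 0.473) / (0.23 + 0.052 + 0.473) ≈ 1.95099, MB₁ = 940, so M₁ = 1.95099 × 940 = 1833.9306 billion.
After: m₂ = (1 + 0.473) / (0.129 + 0.052 + 0.473) ≈ 2.25229, MB₂ = 940 − 163.9 = 776.1, so M₂ = 2.25229 × 776.1 ≈ 1748.0023 billion.
ΔM = M₂ − M₁ = 1748.0023 − 1833.9306 = -85.9283 billion.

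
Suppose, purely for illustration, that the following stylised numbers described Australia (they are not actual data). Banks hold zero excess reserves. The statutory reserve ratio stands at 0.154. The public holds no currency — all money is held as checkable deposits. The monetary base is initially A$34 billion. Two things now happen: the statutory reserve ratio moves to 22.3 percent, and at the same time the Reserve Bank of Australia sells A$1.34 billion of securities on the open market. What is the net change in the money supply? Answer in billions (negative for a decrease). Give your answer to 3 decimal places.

Before: m₁ = 1 / (0.154) ≈ 6.493506, MB₁ = 34, so M₁ = 6.493506 × 34 ≈ 220.7792 billion.
After: m₂ = 1 / (0.223) ≈ 4.484305, MB₂ = 34 − 1.34 = 32.66, so M₂ = 4.484305 × 32.66 ≈ 146.4574 billion.
ΔM = M₂ − M₁ = 146.4574 − 220.7792 = -74.3218 billion.

-74.322 billion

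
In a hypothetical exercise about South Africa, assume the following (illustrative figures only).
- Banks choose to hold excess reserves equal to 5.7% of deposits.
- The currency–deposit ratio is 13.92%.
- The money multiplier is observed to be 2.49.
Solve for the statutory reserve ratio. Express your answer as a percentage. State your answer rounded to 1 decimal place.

26.1%

Using m = 2.49. Since m = (1 + c)/(c + rr + e), the denominator satisfies c + rr + e = (1 + c)/m = (1 + 0.1392) / 2.49 ≈ 0.457510.
With c = 0.1392 and e = 0.057, the statutory reserve ratio is 0.457510 − 0.1392 − 0.057 = 0.26131.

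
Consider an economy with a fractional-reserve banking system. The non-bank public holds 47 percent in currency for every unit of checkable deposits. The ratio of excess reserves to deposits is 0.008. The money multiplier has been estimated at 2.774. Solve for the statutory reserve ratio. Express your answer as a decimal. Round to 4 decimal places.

0.0519

Using m = 2.774. Since m = (1 + c)/(c + rr + e), the denominator satisfies c + rr + e = (1 + c)/m = (1 + 0.47) / 2.774 ≈ 0.529921.
With c = 0.47 and e = 0.008, the statutory reserve ratio is 0.529921 − 0.47 − 0.008 = 0.051921.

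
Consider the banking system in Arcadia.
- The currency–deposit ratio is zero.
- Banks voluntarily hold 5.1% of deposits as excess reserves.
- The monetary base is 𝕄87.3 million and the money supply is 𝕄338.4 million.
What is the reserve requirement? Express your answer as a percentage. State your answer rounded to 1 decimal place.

Using m = M/MB = 338.4/87.3 ≈ 3.876289. Since m = (1 + c)/(c + rr + e), the denominator satisfies c + rr + e = (1 + c)/m = (1 + 0) / 3.876289 ≈ 0.257979.
With c = 0 and e = 0.051, the reserve requirement is 0.257979 − 0 − 0.051 = 0.206979.

20.7%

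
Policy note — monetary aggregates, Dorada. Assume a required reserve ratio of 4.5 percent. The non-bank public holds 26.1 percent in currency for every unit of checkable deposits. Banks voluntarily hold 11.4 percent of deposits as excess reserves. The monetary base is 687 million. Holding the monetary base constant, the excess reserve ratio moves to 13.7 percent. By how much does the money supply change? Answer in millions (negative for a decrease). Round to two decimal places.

Initially m₁ = (1 + 0.261) / (0.045 + 0.114 + 0.261) ≈ 3.002381, so M₁ = 3.002381 × 687 ≈ 2062.6357 million.
After the change m₂ = (1 + 0.261) / (0.045 + 0.137 + 0.261) ≈ 2.846501, so M₂ = 2.846501 × 687 ≈ 1955.5462 million.
ΔM = M₂ − M₁ = 1955.5462 − 2062.6357 = -107.0895 million.

-107.09 million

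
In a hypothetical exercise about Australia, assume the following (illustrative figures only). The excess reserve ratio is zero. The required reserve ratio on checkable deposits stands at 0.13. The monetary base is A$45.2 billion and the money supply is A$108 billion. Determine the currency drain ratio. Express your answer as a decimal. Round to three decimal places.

0.496

Using m = M/MB = 108/45.2 ≈ 2.389381. From m = (1 + c)/(c + rr + e), rearranging gives 1 + c = m·(c + rr + e), so c·(1 − m) = m·(rr + e) − 1.
Hence c = [m·(rr + e) − 1]/(1 − m) = [2.389381 × (0.13 + 0) − 1] / (1 − 2.389381) ≈ 0.496178.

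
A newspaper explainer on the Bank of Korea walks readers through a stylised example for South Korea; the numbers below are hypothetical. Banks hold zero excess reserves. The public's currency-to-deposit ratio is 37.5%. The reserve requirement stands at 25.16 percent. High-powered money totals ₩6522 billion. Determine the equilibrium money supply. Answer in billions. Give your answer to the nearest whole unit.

The money multiplier is m = (1 + c) / (rr + c) = (1 + 0.375) / (0.2516 + 0.375) ≈ 2.19438.
So M = m × MB = 2.19438 × 6522 ≈ 14311.7464 billion.

₩14312 billion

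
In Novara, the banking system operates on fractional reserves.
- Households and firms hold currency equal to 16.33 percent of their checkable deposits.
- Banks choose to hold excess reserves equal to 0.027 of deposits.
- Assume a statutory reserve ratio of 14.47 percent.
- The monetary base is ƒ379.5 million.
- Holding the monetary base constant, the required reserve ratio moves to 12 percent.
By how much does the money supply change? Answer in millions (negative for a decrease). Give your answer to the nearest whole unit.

ƒ105 million

Initially m₁ = (1 + 0.1633) / (0.1447 + 0.027 + 0.1633) ≈ 3.4725, so M₁ = 3.4725 × 379.5 ≈ 1317.8138 million.
After the change m₂ = (1 + 0.1633) / (0.12 + 0.027 + 0.1633) ≈ 3.7490, so M₂ = 3.7490 × 379.5 = 1422.7455 million.
ΔM = M₂ − M₁ = 1422.7455 − 1317.8138 = 104.9317 million.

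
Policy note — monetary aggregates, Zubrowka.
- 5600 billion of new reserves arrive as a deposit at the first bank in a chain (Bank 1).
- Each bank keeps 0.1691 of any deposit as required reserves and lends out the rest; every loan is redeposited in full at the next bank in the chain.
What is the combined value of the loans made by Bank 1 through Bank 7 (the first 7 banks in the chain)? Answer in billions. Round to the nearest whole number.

19993 billion

Bank i lends (1 − rr)^i of the original deposit: Bank 1 lends 5600·0.8309 = 4653.0400, Bank 2 lends 5600·0.8309² ≈ 3866.2109, and so on.
Summing a geometric series: total = 5600·[0.8309·(1 − 0.8309^7) / (1 − 0.8309)] ≈ 19992.7468 billion.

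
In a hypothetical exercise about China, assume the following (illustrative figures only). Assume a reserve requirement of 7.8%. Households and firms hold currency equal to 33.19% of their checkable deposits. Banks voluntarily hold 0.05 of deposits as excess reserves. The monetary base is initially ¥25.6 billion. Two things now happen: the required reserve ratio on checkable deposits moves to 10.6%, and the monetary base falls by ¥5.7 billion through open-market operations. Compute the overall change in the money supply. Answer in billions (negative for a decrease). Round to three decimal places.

Before: m₁ = (1 + 0.3319) / (0.078 + 0.05 + 0.3319) ≈ 2.896064, MB₁ = 25.6, so M₁ = 2.896064 × 25.6 ≈ 74.1392 billion.
After: m₂ = (1 + 0.3319) / (0.106 + 0.05 + 0.3319) ≈ 2.729863, MB₂ = 25.6 − 5.7 = 19.9, so M₂ = 2.729863 × 19.9 ≈ 54.3243 billion.
ΔM = M₂ − M₁ = 54.3243 − 74.1392 = -19.8149 billion.

-19.815 billion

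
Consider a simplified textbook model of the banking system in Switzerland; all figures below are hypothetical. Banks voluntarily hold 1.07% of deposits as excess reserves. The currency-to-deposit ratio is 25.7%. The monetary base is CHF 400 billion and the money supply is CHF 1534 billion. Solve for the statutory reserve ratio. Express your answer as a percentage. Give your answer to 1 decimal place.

Using m = M/MB = 1534/400 = 3.835000. Since m = (1 + c)/(c + rr + e), the denominator satisfies c + rr + e = (1 + c)/m = (1 + 0.257) / 3.835000 ≈ 0.327771.
With c = 0.257 and e = 0.0107, the statutory reserve ratio is 0.327771 − 0.257 − 0.0107 = 0.060071.

6.0%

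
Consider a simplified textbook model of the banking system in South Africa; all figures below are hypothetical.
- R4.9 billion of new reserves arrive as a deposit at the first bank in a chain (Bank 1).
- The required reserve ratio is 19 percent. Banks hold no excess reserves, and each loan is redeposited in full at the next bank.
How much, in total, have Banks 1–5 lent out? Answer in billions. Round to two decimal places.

R13.61 billion

Bank i lends (1 − rr)^i of the original deposit: Bank 1 lends 4.9·0.8100 = 3.9690, Bank 2 lends 4.9·0.8100² ≈ 3.2149, and so on.
Summing a geometric series: total = 4.9·[0.8100·(1 − 0.8100^5) / (1 − 0.8100)] ≈ 13.6058 billion.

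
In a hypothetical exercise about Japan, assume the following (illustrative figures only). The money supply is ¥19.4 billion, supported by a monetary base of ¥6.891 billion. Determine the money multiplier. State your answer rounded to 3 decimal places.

2.815

The money multiplier is m = M / MB = 19.4 / 6.891 ≈ 2.81527.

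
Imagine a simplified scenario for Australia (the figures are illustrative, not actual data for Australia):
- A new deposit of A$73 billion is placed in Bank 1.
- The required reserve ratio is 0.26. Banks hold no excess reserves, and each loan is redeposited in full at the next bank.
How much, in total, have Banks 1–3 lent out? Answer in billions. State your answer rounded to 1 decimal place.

Bank i lends (1 − rr)^i of the original deposit: Bank 1 lends 73·0.7400 = 54.0200, Bank 2 lends 73·0.7400² = 39.9748, and so on.
Summing a geometric series: total = 73·[0.7400·(1 − 0.7400^3) / (1 − 0.7400)] ≈ 123.5762 billion.

A$123.6 billion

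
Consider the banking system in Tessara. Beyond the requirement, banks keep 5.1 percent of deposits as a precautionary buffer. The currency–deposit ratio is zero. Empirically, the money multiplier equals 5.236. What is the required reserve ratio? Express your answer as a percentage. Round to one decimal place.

Using m = 5.236. Since m = (1 + c)/(c + rr + e), the denominator satisfies c + rr + e = (1 + c)/m = (1 + 0) / 5.236 ≈ 0.190985.
With c = 0 and e = 0.051, the required reserve ratio is 0.190985 − 0 − 0.051 = 0.139985.

14.0%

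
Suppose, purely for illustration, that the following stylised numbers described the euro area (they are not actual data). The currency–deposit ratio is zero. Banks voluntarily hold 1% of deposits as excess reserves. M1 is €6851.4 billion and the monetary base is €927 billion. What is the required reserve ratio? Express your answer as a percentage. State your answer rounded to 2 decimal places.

12.53%

Using m = M/MB = 6851.4/927 ≈ 7.390939. Since m = (1 + c)/(c + rr + e), the denominator satisfies c + rr + e = (1 + c)/m = (1 + 0) / 7.390939 ≈ 0.135301.
With c = 0 and e = 0.01, the required reserve ratio is 0.135301 − 0 − 0.01 = 0.125301.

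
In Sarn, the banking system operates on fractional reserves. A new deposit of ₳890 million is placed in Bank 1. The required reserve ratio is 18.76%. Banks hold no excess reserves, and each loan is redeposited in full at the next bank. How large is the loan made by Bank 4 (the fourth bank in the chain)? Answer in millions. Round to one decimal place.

₳387.7 million

Each bank lends a fraction (1 − rr) = 0.8124 of the deposit it receives, so Bank 4 receives 890·0.8124^3 and lends 890·0.8124^4 ≈ 387.6767 million.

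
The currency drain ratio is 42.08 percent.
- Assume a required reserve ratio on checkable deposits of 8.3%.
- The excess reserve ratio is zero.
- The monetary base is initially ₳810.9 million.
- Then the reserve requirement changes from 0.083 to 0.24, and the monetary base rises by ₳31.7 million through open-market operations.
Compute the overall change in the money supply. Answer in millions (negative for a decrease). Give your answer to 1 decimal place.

-475.2 million

Before: m₁ = (1 + 0.4208) / (0.083 + 0.4208) ≈ 2.82017, MB₁ = 810.9, so M₁ = 2.82017 × 810.9 ≈ 2286.8759 million.
After: m₂ = (1 + 0.4208) / (0.24 + 0.4208) ≈ 2.15012, MB₂ = 810.9 + 31.7 = 842.6, so M₂ = 2.15012 × 842.6 ≈ 1811.6911 million.
ΔM = M₂ − M₁ = 1811.6911 − 2286.8759 = -475.1848 million.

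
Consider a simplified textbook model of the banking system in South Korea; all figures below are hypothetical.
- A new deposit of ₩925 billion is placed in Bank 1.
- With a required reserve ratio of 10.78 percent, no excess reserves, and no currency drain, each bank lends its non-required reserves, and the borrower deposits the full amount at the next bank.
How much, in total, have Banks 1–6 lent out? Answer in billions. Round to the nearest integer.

₩3794 billion

Bank i lends (1 − rr)^i of the original deposit: Bank 1 lends 925·0.8922 = 825.2850, Bank 2 lends 925·0.8922² ≈ 736.3193, and so on.
Summing a geometric series: total = 925·[0.8922·(1 − 0.8922^6) / (1 − 0.8922)] ≈ 3794.1831 billion.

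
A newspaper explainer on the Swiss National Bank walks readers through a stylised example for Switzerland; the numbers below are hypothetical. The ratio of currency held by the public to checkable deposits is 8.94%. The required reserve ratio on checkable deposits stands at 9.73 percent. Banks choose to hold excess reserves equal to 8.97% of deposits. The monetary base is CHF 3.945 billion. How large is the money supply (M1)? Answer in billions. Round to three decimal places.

The money multiplier is m = (1 + c) / (rr + e + c) = (1 + 0.0894) / (0.0973 + 0.0897 + 0.0894) ≈ 3.94139.
So M = m × MB = 3.94139 × 3.945 ≈ 15.5488 billion.

CHF 15.549 billion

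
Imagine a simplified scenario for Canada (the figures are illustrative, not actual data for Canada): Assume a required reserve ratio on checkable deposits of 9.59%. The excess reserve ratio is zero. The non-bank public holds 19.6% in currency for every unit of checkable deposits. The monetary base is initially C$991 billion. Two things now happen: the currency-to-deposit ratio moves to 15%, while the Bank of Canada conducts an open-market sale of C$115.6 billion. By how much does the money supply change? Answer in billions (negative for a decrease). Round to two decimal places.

Before: m₁ = (1 + 0.196) / (0.0959 + 0.196) ≈ 4.097294, MB₁ = 991, so M₁ = 4.097294 × 991 ≈ 4060.4184 billion.
After: m₂ = (1 + 0.15) / (0.0959 + 0.15) ≈ 4.676698, MB₂ = 991 − 115.6 = 875.4, so M₂ = 4.676698 × 875.4 ≈ 4093.9814 billion.
ΔM = M₂ − M₁ = 4093.9814 − 4060.4184 = 33.563 billion.

C$33.56 billion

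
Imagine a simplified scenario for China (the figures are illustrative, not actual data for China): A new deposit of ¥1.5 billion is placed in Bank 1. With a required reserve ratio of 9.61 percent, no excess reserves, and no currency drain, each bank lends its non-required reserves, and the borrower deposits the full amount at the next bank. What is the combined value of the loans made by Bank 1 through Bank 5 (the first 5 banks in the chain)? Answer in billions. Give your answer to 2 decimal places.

¥5.60 billion

Bank i lends (1 − rr)^i of the original deposit: Bank 1 lends 1.5·0.9039 ≈ 1.3558, Bank 2 lends 1.5·0.9039² ≈ 1.2256, and so on.
Summing a geometric series: total = 1.5·[0.9039·(1 − 0.9039^5) / (1 − 0.9039)] ≈ 5.5956 billion.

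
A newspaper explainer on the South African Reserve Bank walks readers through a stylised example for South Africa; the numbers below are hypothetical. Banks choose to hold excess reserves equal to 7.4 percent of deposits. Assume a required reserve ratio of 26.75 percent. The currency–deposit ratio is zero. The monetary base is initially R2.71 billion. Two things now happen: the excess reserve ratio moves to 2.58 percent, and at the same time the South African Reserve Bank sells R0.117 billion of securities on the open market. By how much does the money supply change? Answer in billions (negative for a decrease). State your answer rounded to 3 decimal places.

R0.905 billion

Before: m₁ = 1 / (0.2675 + 0.074) ≈ 2.92826, MB₁ = 2.71, so M₁ = 2.92826 × 2.71 ≈ 7.9356 billion.
After: m₂ = 1 / (0.2675 + 0.0258) ≈ 3.40948, MB₂ = 2.71 − 0.117 = 2.593, so M₂ = 3.40948 × 2.593 ≈ 8.8408 billion.
ΔM = M₂ − M₁ = 8.8408 − 7.9356 = 0.9052 billion.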